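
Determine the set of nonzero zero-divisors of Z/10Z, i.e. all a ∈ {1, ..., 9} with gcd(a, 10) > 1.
nonzero zero-divisors of Z/10Z = {2, 4, 5, 6, 8}

An element a ∈ Z/10Z (with a ≠ 0) is a zero-divisor iff gcd(a, 10) > 1 (because a is a unit precisely when gcd(a, n) = 1, and in Z/nZ every nonzero, non-unit element is a zero-divisor). Scan a = 1, ..., 9 and keep those with gcd(a, 10) > 1:
  gcd(2, 10) = 2, gcd(4, 10) = 2, gcd(5, 10) = 5, gcd(6, 10) = 2, gcd(8, 10) = 2.
All other a ∈ {1, ..., 9} have gcd(a, 10) = 1 and are units. So the nonzero zero-divisors are exactly the 5 values of a appearing in this scan.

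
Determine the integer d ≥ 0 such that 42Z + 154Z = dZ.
(42, 154) = (14); d = 14

In the PID Z, (a, b) is generated by gcd(a, b). Compute gcd(154, 42) with the extended Euclidean algorithm, tracking rows (r, s, t) with s·154 + t·42 = r:
  row A: (154, 1, 0)   [1·154 + 0·42 = 154]
  row B: (42, 0, 1)   [0·154 + 1·42 = 42]
  154 = 3·42 + 28   → row C = row A − 3·row B = (28, 1, −3)   [check: 1·154 − 3·42 = 28]
  42 = 1·28 + 14   → row D = row B − 1·row C = (14, −1, 4)   [check: −1·154 + 4·42 = 14]
  28 = 2·14 + 0   → remainder 0, stop. gcd = 14 (last nonzero row D).
So gcd(42, 154) = 14, with Bézout identity −1·154 + 4·42 = 14. Containment (⊇): the Bézout identity exhibits 14 as an element of (42, 154), giving (14) ⊆ (42, 154). Containment (⊆): since 14 | 42 and 14 | 154 (42 = 14·3, 154 = 14·11), every Z-linear combination of 42 and 154 is divisible by 14, so (42, 154) ⊆ (14). Therefore (42, 154) = (14), d = 14.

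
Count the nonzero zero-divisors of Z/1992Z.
In Z/1992Z each nonzero element is either a unit (gcd with 1992 is 1) or a zero-divisor (gcd > 1). The number of units is φ(1992): factorise 1992 = 2^3 · 3 · 83, so φ(1992) = (2^3 − 2^2) · (3 − 1) · (83 − 1) = 4 · 2 · 82 = 656. The nonzero elements number 1992 − 1 = 1991. Hence the nonzero zero-divisors number 1991 − 656 = 1335.

Final answer: Z/1992Z has 1335 nonzero zero-divisors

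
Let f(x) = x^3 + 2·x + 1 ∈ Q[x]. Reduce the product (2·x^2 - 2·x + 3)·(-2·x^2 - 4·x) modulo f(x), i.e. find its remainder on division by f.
a · b ≡ 10·x^2 + 4 (mod f(x))

First multiply in Q[x] without reducing: a · b = -4·x^4 - 4·x^3 + 2·x^2 - 12·x. Now divide by f(x) = x^3 + 2·x + 1, eliminating the leading term at each step:
  leading term -4·x^4: subtract (-4·x)·f(x) = -4·x^4 - 8·x^2 - 4·x, leaving -4·x^3 + 10·x^2 - 8·x
  leading term -4·x^3: subtract (-4)·f(x) = -4·x^3 - 8·x - 4, leaving 10·x^2 + 4
The degree is now < 3, so this is the remainder. Hence a · b ≡ 10·x^2 + 4 in Q[x]/(f).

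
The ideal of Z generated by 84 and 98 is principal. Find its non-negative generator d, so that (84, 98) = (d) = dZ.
(84, 98) = (14); d = 14

In the PID Z, (a, b) is generated by gcd(a, b). Compute gcd(98, 84) with the extended Euclidean algorithm, tracking rows (r, s, t) with s·98 + t·84 = r:
  row A: (98, 1, 0)   [1·98 + 0·84 = 98]
  row B: (84, 0, 1)   [0·98 + 1·84 = 84]
  98 = 1·84 + 14   → row C = row A − 1·row B = (14, 1, −1)   [check: 1·98 − 1·84 = 14]
  84 = 6·14 + 0   → remainder 0, stop. gcd = 14 (last nonzero row C).
So gcd(84, 98) = 14, with Bézout identity 1·98 − 1·84 = 14. Containment (⊇): the Bézout identity exhibits 14 as an element of (84, 98), giving (14) ⊆ (84, 98). Containment (⊆): since 14 | 84 and 14 | 98 (84 = 14·6, 98 = 14·7), every Z-linear combination of 84 and 98 is divisible by 14, so (84, 98) ⊆ (14). Therefore (84, 98) = (14), d = 14.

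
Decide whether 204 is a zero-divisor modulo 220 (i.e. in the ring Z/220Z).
YES

gcd(204, 220) = 4 > 1, so 204 is not a unit in Z/220Z. In Z/nZ every nonzero non-unit is a zero-divisor: explicitly, take b = 220/gcd = 55 ≠ 0 (mod 220); then 204·55 = 11220 = 51·220, i.e. 204·55 ≡ 0 (mod 220). So 204 is a zero-divisor.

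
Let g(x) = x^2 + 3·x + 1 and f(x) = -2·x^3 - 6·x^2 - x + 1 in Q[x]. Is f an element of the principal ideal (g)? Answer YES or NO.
In Q[x] the ideal (g) consists of all multiples of g, so f ∈ (g) iff g | f, i.e. iff the remainder of f on division by g is 0. Divide f by g (g is monic, so eliminate the leading term of the running remainder at each step):
  leading term -2·x^3: subtract (-2·x)·g(x) = -2·x^3 - 6·x^2 - 2·x, leaving x + 1
The remainder r(x) = x + 1 ≠ 0 (and deg r < deg g), so g ∤ f, i.e. f ∉ (g).

Final answer: NO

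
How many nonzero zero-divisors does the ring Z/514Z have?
Z/514Z has 257 nonzero zero-divisors

In Z/514Z each nonzero element is either a unit (gcd with 514 is 1) or a zero-divisor (gcd > 1). The number of units is φ(514): factorise 514 = 2 · 257, so φ(514) = (2 − 1) · (257 − 1) = 1 · 256 = 256. The nonzero elements number 514 − 1 = 513. Hence the nonzero zero-divisors number 513 − 256 = 257.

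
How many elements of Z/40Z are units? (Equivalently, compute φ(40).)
Z/40Z has φ(40) = 16 units

An element a ∈ Z/40Z is a unit iff gcd(a, 40) = 1, so the number of units is φ(40). φ is multiplicative, with φ(p^e) = p^e − p^(e−1). Factorise 40 = 2^3 · 5. Then
  φ(40) = (2^3 − 2^2) · (5 − 1) = 4 · 4 = 16.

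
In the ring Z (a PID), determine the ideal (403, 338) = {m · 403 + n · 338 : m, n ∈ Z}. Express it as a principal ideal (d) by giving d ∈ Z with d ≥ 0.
(403, 338) = (13); d = 13

In the PID Z, (a, b) is generated by gcd(a, b). Compute gcd(403, 338) with the extended Euclidean algorithm, tracking rows (r, s, t) with s·403 + t·338 = r:
  row A: (403, 1, 0)   [1·403 + 0·338 = 403]
  row B: (338, 0, 1)   [0·403 + 1·338 = 338]
  403 = 1·338 + 65   → row C = row A − 1·row B = (65, 1, −1)   [check: 1·403 − 1·338 = 65]
  338 = 5·65 + 13   → row D = row B − 5·row C = (13, −5, 6)   [check: −5·403 + 6·338 = 13]
  65 = 5·13 + 0   → remainder 0, stop. gcd = 13 (last nonzero row D).
So gcd(403, 338) = 13, with Bézout identity −5·403 + 6·338 = 13. Containment (⊇): the Bézout identity exhibits 13 as an element of (403, 338), giving (13) ⊆ (403, 338). Containment (⊆): since 13 | 403 and 13 | 338 (403 = 13·31, 338 = 13·26), every Z-linear combination of 403 and 338 is divisible by 13, so (403, 338) ⊆ (13). Therefore (403, 338) = (13), d = 13.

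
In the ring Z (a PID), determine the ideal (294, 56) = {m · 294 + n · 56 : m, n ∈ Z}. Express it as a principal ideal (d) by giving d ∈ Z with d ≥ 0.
In the PID Z, (a, b) is generated by gcd(a, b). Compute gcd(294, 56) with the extended Euclidean algorithm, tracking rows (r, s, t) with s·294 + t·56 = r:
  row A: (294, 1, 0)   [1·294 + 0·56 = 294]
  row B: (56, 0, 1)   [0·294 + 1·56 = 56]
  294 = 5·56 + 14   → row C = row A − 5·row B = (14, 1, −5)   [check: 1·294 − 5·56 = 14]
  56 = 4·14 + 0   → remainder 0, stop. gcd = 14 (last nonzero row C).
So gcd(294, 56) = 14, with Bézout identity 1·294 − 5·56 = 14. Containment (⊇): the Bézout identity exhibits 14 as an element of (294, 56), giving (14) ⊆ (294, 56). Containment (⊆): since 14 | 294 and 14 | 56 (294 = 14·21, 56 = 14·4), every Z-linear combination of 294 and 56 is divisible by 14, so (294, 56) ⊆ (14). Therefore (294, 56) = (14), d = 14.

Final answer: (294, 56) = (14); d = 14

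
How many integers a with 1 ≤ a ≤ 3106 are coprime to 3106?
The number of a ∈ {1, ..., 3106} with gcd(a, 3106) = 1 is by definition Euler's totient φ(3106). φ is multiplicative, with φ(p^e) = p^e − p^(e−1). Factorise 3106 = 2 · 1553. Then
  φ(3106) = (2 − 1) · (1553 − 1) = 1 · 1552 = 1552.
So there are 1552 such integers.

Final answer: 1552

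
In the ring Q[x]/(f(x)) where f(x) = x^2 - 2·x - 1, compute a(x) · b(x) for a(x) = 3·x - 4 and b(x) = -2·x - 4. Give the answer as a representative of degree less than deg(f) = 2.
First multiply in Q[x] without reducing: a · b = -6·x^2 - 4·x + 16. Now divide by f(x) = x^2 - 2·x - 1, eliminating the leading term at each step:
  leading term -6·x^2: subtract (-6)·f(x) = -6·x^2 + 12·x + 6, leaving 10 - 16·x
The degree is now < 2, so this is the remainder. Hence a · b ≡ 10 - 16·x in Q[x]/(f).

Final answer: a · b ≡ 10 - 16·x (mod f(x))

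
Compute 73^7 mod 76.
17

Use repeated squaring. Binary(7) = 111. Walk through the bits of the exponent 7 left-to-right: at each bit after the leading one, square the running value, then multiply by 73 if the bit is 1 (always reducing mod 76):
  bit 1 = 1 (leading): start with 73.
  bit 2 = 1: square 73^2 = 5329 ≡ 9; bit is 1, so multiply 9·73 = 657 ≡ 49 (mod 76).
  bit 3 = 1: square 49^2 = 2401 ≡ 45; bit is 1, so multiply 45·73 = 3285 ≡ 17 (mod 76).
Final value: 73^7 ≡ 17 (mod 76).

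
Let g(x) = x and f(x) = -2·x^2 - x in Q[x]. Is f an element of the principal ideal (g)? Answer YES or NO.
In Q[x] the ideal (g) consists of all multiples of g, so f ∈ (g) iff g | f, i.e. iff the remainder of f on division by g is 0. Divide f by g (g is monic, so eliminate the leading term of the running remainder at each step):
  leading term -2·x^2: subtract (-2·x)·g(x) = -2·x^2, leaving -x
  leading term -x: subtract (-1)·g(x) = -x, leaving 0
The remainder is 0, so f(x) = g(x) · h(x) with h(x) = -2·x - 1. Hence g | f, i.e. f ∈ (g).

Final answer: YES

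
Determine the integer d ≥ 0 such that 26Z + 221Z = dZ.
In the PID Z, (a, b) is generated by gcd(a, b). Compute gcd(221, 26) with the extended Euclidean algorithm, tracking rows (r, s, t) with s·221 + t·26 = r:
  row A: (221, 1, 0)   [1·221 + 0·26 = 221]
  row B: (26, 0, 1)   [0·221 + 1·26 = 26]
  221 = 8·26 + 13   → row C = row A − 8·row B = (13, 1, −8)   [check: 1·221 − 8·26 = 13]
  26 = 2·13 + 0   → remainder 0, stop. gcd = 13 (last nonzero row C).
So gcd(26, 221) = 13, with Bézout identity 1·221 − 8·26 = 13. Containment (⊇): the Bézout identity exhibits 13 as an element of (26, 221), giving (13) ⊆ (26, 221). Containment (⊆): since 13 | 26 and 13 | 221 (26 = 13·2, 221 = 13·17), every Z-linear combination of 26 and 221 is divisible by 13, so (26, 221) ⊆ (13). Therefore (26, 221) = (13), d = 13.

Final answer: (26, 221) = (13); d = 13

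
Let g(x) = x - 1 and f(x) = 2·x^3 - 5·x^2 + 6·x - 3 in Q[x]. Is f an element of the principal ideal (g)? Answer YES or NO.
YES

In Q[x] the ideal (g) consists of all multiples of g, so f ∈ (g) iff g | f, i.e. iff the remainder of f on division by g is 0. Divide f by g (g is monic, so eliminate the leading term of the running remainder at each step):
  leading term 2·x^3: subtract (2·x^2)·g(x) = 2·x^3 - 2·x^2, leaving -3·x^2 + 6·x - 3
  leading term -3·x^2: subtract (-3·x)·g(x) = -3·x^2 + 3·x, leaving 3·x - 3
  leading term 3·x: subtract (3)·g(x) = 3·x - 3, leaving 0
The remainder is 0, so f(x) = g(x) · h(x) with h(x) = 2·x^2 - 3·x + 3. Hence g | f, i.e. f ∈ (g).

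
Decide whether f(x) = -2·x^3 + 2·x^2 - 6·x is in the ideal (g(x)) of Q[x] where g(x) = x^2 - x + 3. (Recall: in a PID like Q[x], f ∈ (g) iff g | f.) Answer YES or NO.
YES

In Q[x] the ideal (g) consists of all multiples of g, so f ∈ (g) iff g | f, i.e. iff the remainder of f on division by g is 0. Divide f by g (g is monic, so eliminate the leading term of the running remainder at each step):
  leading term -2·x^3: subtract (-2·x)·g(x) = -2·x^3 + 2·x^2 - 6·x, leaving 0
The remainder is 0, so f(x) = g(x) · h(x) with h(x) = -2·x. Hence g | f, i.e. f ∈ (g).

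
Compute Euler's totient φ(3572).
φ(3572) = 1656

φ is multiplicative, with φ(p^e) = p^e − p^(e−1). Factorise 3572 = 2^2 · 19 · 47. Then
  φ(3572) = (2^2 − 2^1) · (19 − 1) · (47 − 1) = 2 · 18 · 46 = 1656.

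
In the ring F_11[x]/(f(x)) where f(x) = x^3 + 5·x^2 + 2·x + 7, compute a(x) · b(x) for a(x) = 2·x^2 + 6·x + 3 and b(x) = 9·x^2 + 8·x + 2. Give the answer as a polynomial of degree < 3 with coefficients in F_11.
a · b ≡ 5·x + 3 (mod f(x))

Multiply as integer polynomials: a · b = 18·x^4 + 70·x^3 + 79·x^2 + 36·x + 6. Reducing coefficients mod 11: a · b ≡ 7·x^4 + 4·x^3 + 2·x^2 + 3·x + 6. Now divide by f(x) = x^3 + 5·x^2 + 2·x + 7 in F_11[x], eliminating the leading term at each step:
  leading term 7·x^4: subtract (7·x)·f(x) = 7·x^4 + 2·x^3 + 3·x^2 + 5·x, leaving 2·x^3 + 10·x^2 + 9·x + 6 (coefficients mod 11)
  leading term 2·x^3: subtract (2)·f(x) = 2·x^3 + 10·x^2 + 4·x + 3, leaving 5·x + 3 (coefficients mod 11)
The degree is now < 3, so this is the remainder. Hence a · b ≡ 5·x + 3 in F_11[x]/(f).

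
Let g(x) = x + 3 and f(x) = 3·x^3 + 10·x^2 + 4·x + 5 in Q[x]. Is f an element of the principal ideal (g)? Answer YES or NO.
NO

In Q[x] the ideal (g) consists of all multiples of g, so f ∈ (g) iff g | f, i.e. iff the remainder of f on division by g is 0. Divide f by g (g is monic, so eliminate the leading term of the running remainder at each step):
  leading term 3·x^3: subtract (3·x^2)·g(x) = 3·x^3 + 9·x^2, leaving x^2 + 4·x + 5
  leading term x^2: subtract (x)·g(x) = x^2 + 3·x, leaving x + 5
  leading term x: subtract (1)·g(x) = x + 3, leaving 2
The remainder r(x) = 2 ≠ 0 (and deg r < deg g), so g ∤ f, i.e. f ∉ (g).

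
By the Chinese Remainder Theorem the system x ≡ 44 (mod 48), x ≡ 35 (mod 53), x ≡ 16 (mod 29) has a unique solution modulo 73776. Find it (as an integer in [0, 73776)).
The moduli 48, 53, 29 are pairwise coprime, so by the CRT there is a unique solution mod 48·53·29 = 73776.
Solve by successive substitution. Start with x ≡ 44 (mod 48).
  Combine with x ≡ 35 (mod 53): write x = 44 + 48·t and require 44 + 48·t ≡ 35 (mod 53), i.e. 48·t ≡ 35 − 44 ≡ 44 (mod 53). Since 48^(−1) ≡ 21 (mod 53), t ≡ 21·44 ≡ 23 (mod 53). So x ≡ 44 + 48·23 = 1148 (mod 2544).
  Combine with x ≡ 16 (mod 29): write x = 1148 + 2544·t and require 1148 + 2544·t ≡ 16 (mod 29), i.e. 2544·t ≡ 16 − 1148 ≡ 28 (mod 29). Since 2544^(−1) ≡ 18 (mod 29) (2544 ≡ 21 (mod 29)), t ≡ 18·28 ≡ 11 (mod 29). So x ≡ 1148 + 2544·11 = 29132 (mod 73776).
Unique solution in [0, 73776): x = 29132.

Final answer: x ≡ 29132 (mod 73776); the representative in [0, 73776) is 29132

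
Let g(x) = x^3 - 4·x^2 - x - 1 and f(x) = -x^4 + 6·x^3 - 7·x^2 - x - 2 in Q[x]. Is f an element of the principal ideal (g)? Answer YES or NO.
In Q[x] the ideal (g) consists of all multiples of g, so f ∈ (g) iff g | f, i.e. iff the remainder of f on division by g is 0. Divide f by g (g is monic, so eliminate the leading term of the running remainder at each step):
  leading term -x^4: subtract (-x)·g(x) = -x^4 + 4·x^3 + x^2 + x, leaving 2·x^3 - 8·x^2 - 2·x - 2
  leading term 2·x^3: subtract (2)·g(x) = 2·x^3 - 8·x^2 - 2·x - 2, leaving 0
The remainder is 0, so f(x) = g(x) · h(x) with h(x) = 2 - x. Hence g | f, i.e. f ∈ (g).

Final answer: YES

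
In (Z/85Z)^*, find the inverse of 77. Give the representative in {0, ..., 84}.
77^(−1) ≡ 53 (mod 85)

Apply the extended Euclidean algorithm to (85, 77), tracking rows (r, s, t) with s·85 + t·77 = r. Each division r_prev = q·r_cur + r_new produces the new row as (previous row) − q·(current row):
  row A: (85, 1, 0)   [1·85 + 0·77 = 85]
  row B: (77, 0, 1)   [0·85 + 1·77 = 77]
  85 = 1·77 + 8   → row C = row A − 1·row B = (8, 1, −1)   [check: 1·85 − 1·77 = 8]
  77 = 9·8 + 5   → row D = row B − 9·row C = (5, −9, 10)   [check: −9·85 + 10·77 = 5]
  8 = 1·5 + 3   → row E = row C − 1·row D = (3, 10, −11)   [check: 10·85 − 11·77 = 3]
  5 = 1·3 + 2   → row F = row D − 1·row E = (2, −19, 21)   [check: −19·85 + 21·77 = 2]
  3 = 1·2 + 1   → row G = row E − 1·row F = (1, 29, −32)   [check: 29·85 − 32·77 = 1]
  2 = 2·1 + 0   → remainder 0, stop. gcd = 1 (last nonzero row G).
The gcd is 1, so 77 is invertible mod 85. The last nonzero row gives 29·85 − 32·77 = 1, so t = −32. So 77^(−1) ≡ −32 ≡ 53 (mod 85). Verify: 77 · 53 = 4081 ≡ 1 (mod 85). ✓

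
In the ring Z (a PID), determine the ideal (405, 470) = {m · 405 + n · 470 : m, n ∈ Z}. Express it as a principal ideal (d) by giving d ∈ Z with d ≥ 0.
In the PID Z, (a, b) is generated by gcd(a, b). Compute gcd(470, 405) with the extended Euclidean algorithm, tracking rows (r, s, t) with s·470 + t·405 = r:
  row A: (470, 1, 0)   [1·470 + 0·405 = 470]
  row B: (405, 0, 1)   [0·470 + 1·405 = 405]
  470 = 1·405 + 65   → row C = row A − 1·row B = (65, 1, −1)   [check: 1·470 − 1·405 = 65]
  405 = 6·65 + 15   → row D = row B − 6·row C = (15, −6, 7)   [check: −6·470 + 7·405 = 15]
  65 = 4·15 + 5   → row E = row C − 4·row D = (5, 25, −29)   [check: 25·470 − 29·405 = 5]
  15 = 3·5 + 0   → remainder 0, stop. gcd = 5 (last nonzero row E).
So gcd(405, 470) = 5, with Bézout identity 25·470 − 29·405 = 5. Containment (⊇): the Bézout identity exhibits 5 as an element of (405, 470), giving (5) ⊆ (405, 470). Containment (⊆): since 5 | 405 and 5 | 470 (405 = 5·81, 470 = 5·94), every Z-linear combination of 405 and 470 is divisible by 5, so (405, 470) ⊆ (5). Therefore (405, 470) = (5), d = 5.

Final answer: (405, 470) = (5); d = 5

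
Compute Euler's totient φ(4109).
φ(4109) = 3516

φ is multiplicative, with φ(p^e) = p^e − p^(e−1). Factorise 4109 = 7 · 587. Then
  φ(4109) = (7 − 1) · (587 − 1) = 6 · 586 = 3516.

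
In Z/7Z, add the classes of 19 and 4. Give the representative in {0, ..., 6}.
Reduce the summands first: 19 ≡ 5 (mod 7), so 19 + 4 ≡ 5 + 4 (mod 7). 5 + 4 = 9; 9 = 1·7 + 2, so (19 + 4) mod 7 = 2.

Final answer: 2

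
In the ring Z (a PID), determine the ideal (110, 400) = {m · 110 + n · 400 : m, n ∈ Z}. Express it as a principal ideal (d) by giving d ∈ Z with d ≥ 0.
In the PID Z, (a, b) is generated by gcd(a, b). Compute gcd(400, 110) with the extended Euclidean algorithm, tracking rows (r, s, t) with s·400 + t·110 = r:
  row A: (400, 1, 0)   [1·400 + 0·110 = 400]
  row B: (110, 0, 1)   [0·400 + 1·110 = 110]
  400 = 3·110 + 70   → row C = row A − 3·row B = (70, 1, −3)   [check: 1·400 − 3·110 = 70]
  110 = 1·70 + 40   → row D = row B − 1·row C = (40, −1, 4)   [check: −1·400 + 4·110 = 40]
  70 = 1·40 + 30   → row E = row C − 1·row D = (30, 2, −7)   [check: 2·400 − 7·110 = 30]
  40 = 1·30 + 10   → row F = row D − 1·row E = (10, −3, 11)   [check: −3·400 + 11·110 = 10]
  30 = 3·10 + 0   → remainder 0, stop. gcd = 10 (last nonzero row F).
So gcd(110, 400) = 10, with Bézout identity −3·400 + 11·110 = 10. Containment (⊇): the Bézout identity exhibits 10 as an element of (110, 400), giving (10) ⊆ (110, 400). Containment (⊆): since 10 | 110 and 10 | 400 (110 = 10·11, 400 = 10·40), every Z-linear combination of 110 and 400 is divisible by 10, so (110, 400) ⊆ (10). Therefore (110, 400) = (10), d = 10.

Final answer: (110, 400) = (10); d = 10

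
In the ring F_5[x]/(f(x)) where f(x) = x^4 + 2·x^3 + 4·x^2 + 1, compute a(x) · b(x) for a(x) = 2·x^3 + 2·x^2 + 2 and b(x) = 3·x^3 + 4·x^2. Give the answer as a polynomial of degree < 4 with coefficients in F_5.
a · b ≡ 3·x^3 + 2·x^2 + 3·x (mod f(x))

Multiply as integer polynomials: a · b = 6·x^6 + 14·x^5 + 8·x^4 + 6·x^3 + 8·x^2. Reducing coefficients mod 5: a · b ≡ x^6 + 4·x^5 + 3·x^4 + x^3 + 3·x^2. Now divide by f(x) = x^4 + 2·x^3 + 4·x^2 + 1 in F_5[x], eliminating the leading term at each step:
  leading term x^6: subtract (x^2)·f(x) = x^6 + 2·x^5 + 4·x^4 + x^2, leaving 2·x^5 + 4·x^4 + x^3 + 2·x^2 (coefficients mod 5)
  leading term 2·x^5: subtract (2·x)·f(x) = 2·x^5 + 4·x^4 + 3·x^3 + 2·x, leaving 3·x^3 + 2·x^2 + 3·x (coefficients mod 5)
The degree is now < 4, so this is the remainder. Hence a · b ≡ 3·x^3 + 2·x^2 + 3·x in F_5[x]/(f).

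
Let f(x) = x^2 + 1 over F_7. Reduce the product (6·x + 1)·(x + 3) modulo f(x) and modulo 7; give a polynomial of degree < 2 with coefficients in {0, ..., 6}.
a · b ≡ 5·x + 4 (mod f(x))

Multiply as integer polynomials: a · b = 6·x^2 + 19·x + 3. Reducing coefficients mod 7: a · b ≡ 6·x^2 + 5·x + 3. Now divide by f(x) = x^2 + 1 in F_7[x], eliminating the leading term at each step:
  leading term 6·x^2: subtract (6)·f(x) = 6·x^2 + 6, leaving 5·x + 4 (coefficients mod 7)
The degree is now < 2, so this is the remainder. Hence a · b ≡ 5·x + 4 in F_7[x]/(f).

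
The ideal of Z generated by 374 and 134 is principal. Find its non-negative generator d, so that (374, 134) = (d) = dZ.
In the PID Z, (a, b) is generated by gcd(a, b). Compute gcd(374, 134) with the extended Euclidean algorithm, tracking rows (r, s, t) with s·374 + t·134 = r:
  row A: (374, 1, 0)   [1·374 + 0·134 = 374]
  row B: (134, 0, 1)   [0·374 + 1·134 = 134]
  374 = 2·134 + 106   → row C = row A − 2·row B = (106, 1, −2)   [check: 1·374 − 2·134 = 106]
  134 = 1·106 + 28   → row D = row B − 1·row C = (28, −1, 3)   [check: −1·374 + 3·134 = 28]
  106 = 3·28 + 22   → row E = row C − 3·row D = (22, 4, −11)   [check: 4·374 − 11·134 = 22]
  28 = 1·22 + 6   → row F = row D − 1·row E = (6, −5, 14)   [check: −5·374 + 14·134 = 6]
  22 = 3·6 + 4   → row G = row E − 3·row F = (4, 19, −53)   [check: 19·374 − 53·134 = 4]
  6 = 1·4 + 2   → row H = row F − 1·row G = (2, −24, 67)   [check: −24·374 + 67·134 = 2]
  4 = 2·2 + 0   → remainder 0, stop. gcd = 2 (last nonzero row H).
So gcd(374, 134) = 2, with Bézout identity −24·374 + 67·134 = 2. Containment (⊇): the Bézout identity exhibits 2 as an element of (374, 134), giving (2) ⊆ (374, 134). Containment (⊆): since 2 | 374 and 2 | 134 (374 = 2·187, 134 = 2·67), every Z-linear combination of 374 and 134 is divisible by 2, so (374, 134) ⊆ (2). Therefore (374, 134) = (2), d = 2.

Final answer: (374, 134) = (2); d = 2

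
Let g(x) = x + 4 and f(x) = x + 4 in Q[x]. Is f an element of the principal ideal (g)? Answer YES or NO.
In Q[x] the ideal (g) consists of all multiples of g, so f ∈ (g) iff g | f, i.e. iff the remainder of f on division by g is 0. Divide f by g (g is monic, so eliminate the leading term of the running remainder at each step):
  leading term x: subtract (1)·g(x) = x + 4, leaving 0
The remainder is 0, so f(x) = g(x) · h(x) with h(x) = 1. Hence g | f, i.e. f ∈ (g).

Final answer: YES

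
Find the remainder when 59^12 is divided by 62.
Use repeated squaring. Binary(12) = 1100. Walk through the bits of the exponent 12 left-to-right: at each bit after the leading one, square the running value, then multiply by 59 if the bit is 1 (always reducing mod 62):
  bit 1 = 1 (leading): start with 59.
  bit 2 = 1: square 59^2 = 3481 ≡ 9; bit is 1, so multiply 9·59 = 531 ≡ 35 (mod 62).
  bit 3 = 0: square 35^2 = 1225 ≡ 47 (mod 62).
  bit 4 = 0: square 47^2 = 2209 ≡ 39 (mod 62).
Final value: 59^12 ≡ 39 (mod 62).

Final answer: 39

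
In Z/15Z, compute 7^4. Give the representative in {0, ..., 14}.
Use repeated squaring. Binary(4) = 100. Walk through the bits of the exponent 4 left-to-right: at each bit after the leading one, square the running value, then multiply by 7 if the bit is 1 (always reducing mod 15):
  bit 1 = 1 (leading): start with 7.
  bit 2 = 0: square 7^2 = 49 ≡ 4 (mod 15).
  bit 3 = 0: square 4^2 = 16 ≡ 1 (mod 15).
Final value: 7^4 ≡ 1 (mod 15).

Final answer: 1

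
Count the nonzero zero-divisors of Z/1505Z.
In Z/1505Z each nonzero element is either a unit (gcd with 1505 is 1) or a zero-divisor (gcd > 1). The number of units is φ(1505): factorise 1505 = 5 · 7 · 43, so φ(1505) = (5 − 1) · (7 − 1) · (43 − 1) = 4 · 6 · 42 = 1008. The nonzero elements number 1505 − 1 = 1504. Hence the nonzero zero-divisors number 1504 − 1008 = 496.

Final answer: Z/1505Z has 496 nonzero zero-divisors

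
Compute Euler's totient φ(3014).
φ(3014) = 1360

φ is multiplicative, with φ(p^e) = p^e − p^(e−1). Factorise 3014 = 2 · 11 · 137. Then
  φ(3014) = (2 − 1) · (11 − 1) · (137 − 1) = 1 · 10 · 136 = 1360.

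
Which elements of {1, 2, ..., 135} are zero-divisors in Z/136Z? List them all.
An element a ∈ Z/136Z (with a ≠ 0) is a zero-divisor iff gcd(a, 136) > 1 (because a is a unit precisely when gcd(a, n) = 1, and in Z/nZ every nonzero, non-unit element is a zero-divisor). Scan a = 1, ..., 135 and keep those with gcd(a, 136) > 1:
  gcd(2, 136) = 2, gcd(4, 136) = 4, gcd(6, 136) = 2, gcd(8, 136) = 8, gcd(10, 136) = 2, gcd(12, 136) = 4, gcd(14, 136) = 2, gcd(16, 136) = 8, gcd(17, 136) = 17, gcd(18, 136) = 2, gcd(20, 136) = 4, gcd(22, 136) = 2, gcd(24, 136) = 8, gcd(26, 136) = 2, gcd(28, 136) = 4, gcd(30, 136) = 2, gcd(32, 136) = 8, gcd(34, 136) = 34, gcd(36, 136) = 4, gcd(38, 136) = 2, gcd(40, 136) = 8, gcd(42, 136) = 2, gcd(44, 136) = 4, gcd(46, 136) = 2, gcd(48, 136) = 8, gcd(50, 136) = 2, gcd(51, 136) = 17, gcd(52, 136) = 4, gcd(54, 136) = 2, gcd(56, 136) = 8, gcd(58, 136) = 2, gcd(60, 136) = 4, gcd(62, 136) = 2, gcd(64, 136) = 8, gcd(66, 136) = 2, gcd(68, 136) = 68, gcd(70, 136) = 2, gcd(72, 136) = 8, gcd(74, 136) = 2, gcd(76, 136) = 4, gcd(78, 136) = 2, gcd(80, 136) = 8, gcd(82, 136) = 2, gcd(84, 136) = 4, gcd(85, 136) = 17, gcd(86, 136) = 2, gcd(88, 136) = 8, gcd(90, 136) = 2, gcd(92, 136) = 4, gcd(94, 136) = 2, gcd(96, 136) = 8, gcd(98, 136) = 2, gcd(100, 136) = 4, gcd(102, 136) = 34, gcd(104, 136) = 8, gcd(106, 136) = 2, gcd(108, 136) = 4, gcd(110, 136) = 2, gcd(112, 136) = 8, gcd(114, 136) = 2, gcd(116, 136) = 4, gcd(118, 136) = 2, gcd(119, 136) = 17, gcd(120, 136) = 8, gcd(122, 136) = 2, gcd(124, 136) = 4, gcd(126, 136) = 2, gcd(128, 136) = 8, gcd(130, 136) = 2, gcd(132, 136) = 4, gcd(134, 136) = 2.
All other a ∈ {1, ..., 135} have gcd(a, 136) = 1 and are units. So the nonzero zero-divisors are exactly the 71 values of a appearing in this scan.

Final answer: nonzero zero-divisors of Z/136Z = {2, 4, 6, 8, 10, 12, 14, 16, 17, 18, 20, 22, 24, 26, 28, 30, 32, 34, 36, 38, 40, 42, 44, 46, 48, 50, 51, 52, 54, 56, 58, 60, 62, 64, 66, 68, 70, 72, 74, 76, 78, 80, 82, 84, 85, 86, 88, 90, 92, 94, 96, 98, 100, 102, 104, 106, 108, 110, 112, 114, 116, 118, 119, 120, 122, 124, 126, 128, 130, 132, 134}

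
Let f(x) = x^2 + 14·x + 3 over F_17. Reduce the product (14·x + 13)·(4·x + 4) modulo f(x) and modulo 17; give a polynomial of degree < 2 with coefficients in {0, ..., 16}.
Multiply as integer polynomials: a · b = 56·x^2 + 108·x + 52. Reducing coefficients mod 17: a · b ≡ 5·x^2 + 6·x + 1. Now divide by f(x) = x^2 + 14·x + 3 in F_17[x], eliminating the leading term at each step:
  leading term 5·x^2: subtract (5)·f(x) = 5·x^2 + 2·x + 15, leaving 4·x + 3 (coefficients mod 17)
The degree is now < 2, so this is the remainder. Hence a · b ≡ 4·x + 3 in F_17[x]/(f).

Final answer: a · b ≡ 4·x + 3 (mod f(x))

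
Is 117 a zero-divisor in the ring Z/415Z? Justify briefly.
gcd(117, 415) = 1, so 117 is a unit in Z/415Z (it has a multiplicative inverse). A unit cannot be a zero-divisor: if 117·b ≡ 0 then multiplying both sides by 117^(−1) gives b ≡ 0. So 117 is not a zero-divisor.

Final answer: NO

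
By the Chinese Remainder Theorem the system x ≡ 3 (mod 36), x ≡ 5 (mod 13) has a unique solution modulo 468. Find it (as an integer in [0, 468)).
x ≡ 291 (mod 468); the representative in [0, 468) is 291

The moduli 36, 13 are pairwise coprime, so by the CRT there is a unique solution mod 36·13 = 468.
Solve by successive substitution. Start with x ≡ 3 (mod 36).
  Combine with x ≡ 5 (mod 13): write x = 3 + 36·t and require 3 + 36·t ≡ 5 (mod 13), i.e. 36·t ≡ 5 − 3 ≡ 2 (mod 13). Since 36^(−1) ≡ 4 (mod 13) (36 ≡ 10 (mod 13)), t ≡ 4·2 ≡ 8 (mod 13). So x ≡ 3 + 36·8 = 291 (mod 468).
Unique solution in [0, 468): x = 291.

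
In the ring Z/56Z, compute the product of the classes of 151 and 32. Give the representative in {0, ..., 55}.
Reduce the factors first: 151 ≡ 39 (mod 56), so 151 · 32 ≡ 39 · 32 (mod 56). 39 · 32 = 1248. Dividing by 56: 1248 = 22·56 + 16. So (151 · 32) mod 56 = 16.

Final answer: 16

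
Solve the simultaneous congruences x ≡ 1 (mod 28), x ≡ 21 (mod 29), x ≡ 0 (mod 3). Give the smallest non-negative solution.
The moduli 28, 29, 3 are pairwise coprime, so by the CRT there is a unique solution mod 28·29·3 = 2436.
Solve by successive substitution. Start with x ≡ 1 (mod 28).
  Combine with x ≡ 21 (mod 29): write x = 1 + 28·t and require 1 + 28·t ≡ 21 (mod 29), i.e. 28·t ≡ 21 − 1 ≡ 20 (mod 29). Since 28^(−1) ≡ 28 (mod 29), t ≡ 28·20 ≡ 9 (mod 29). So x ≡ 1 + 28·9 = 253 (mod 812).
  Combine with x ≡ 0 (mod 3): write x = 253 + 812·t and require 253 + 812·t ≡ 0 (mod 3), i.e. 812·t ≡ 0 − 253 ≡ 2 (mod 3). Since 812^(−1) ≡ 2 (mod 3) (812 ≡ 2 (mod 3)), t ≡ 2·2 ≡ 1 (mod 3). So x ≡ 253 + 812·1 = 1065 (mod 2436).
Unique solution in [0, 2436): x = 1065.

Final answer: x ≡ 1065 (mod 2436); the representative in [0, 2436) is 1065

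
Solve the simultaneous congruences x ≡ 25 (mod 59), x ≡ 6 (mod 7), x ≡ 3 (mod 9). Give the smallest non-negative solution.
x ≡ 615 (mod 3717); the representative in [0, 3717) is 615

The moduli 59, 7, 9 are pairwise coprime, so by the CRT there is a unique solution mod 59·7·9 = 3717.
Solve by successive substitution. Start with x ≡ 25 (mod 59).
  Combine with x ≡ 6 (mod 7): write x = 25 + 59·t and require 25 + 59·t ≡ 6 (mod 7), i.e. 59·t ≡ 6 − 25 ≡ 2 (mod 7). Since 59^(−1) ≡ 5 (mod 7) (59 ≡ 3 (mod 7)), t ≡ 5·2 ≡ 3 (mod 7). So x ≡ 25 + 59·3 = 202 (mod 413).
  Combine with x ≡ 3 (mod 9): write x = 202 + 413·t and require 202 + 413·t ≡ 3 (mod 9), i.e. 413·t ≡ 3 − 202 ≡ 8 (mod 9). Since 413^(−1) ≡ 8 (mod 9) (413 ≡ 8 (mod 9)), t ≡ 8·8 ≡ 1 (mod 9). So x ≡ 202 + 413·1 = 615 (mod 3717).
Unique solution in [0, 3717): x = 615.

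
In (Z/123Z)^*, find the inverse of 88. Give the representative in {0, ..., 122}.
88^(−1) ≡ 7 (mod 123)

Apply the extended Euclidean algorithm to (123, 88), tracking rows (r, s, t) with s·123 + t·88 = r. Each division r_prev = q·r_cur + r_new produces the new row as (previous row) − q·(current row):
  row A: (123, 1, 0)   [1·123 + 0·88 = 123]
  row B: (88, 0, 1)   [0·123 + 1·88 = 88]
  123 = 1·88 + 35   → row C = row A − 1·row B = (35, 1, −1)   [check: 1·123 − 1·88 = 35]
  88 = 2·35 + 18   → row D = row B − 2·row C = (18, −2, 3)   [check: −2·123 + 3·88 = 18]
  35 = 1·18 + 17   → row E = row C − 1·row D = (17, 3, −4)   [check: 3·123 − 4·88 = 17]
  18 = 1·17 + 1   → row F = row D − 1·row E = (1, −5, 7)   [check: −5·123 + 7·88 = 1]
  17 = 17·1 + 0   → remainder 0, stop. gcd = 1 (last nonzero row F).
The gcd is 1, so 88 is invertible mod 123. The last nonzero row gives −5·123 + 7·88 = 1, so t = 7. So 88^(−1) ≡ 7 (mod 123). Verify: 88 · 7 = 616 ≡ 1 (mod 123). ✓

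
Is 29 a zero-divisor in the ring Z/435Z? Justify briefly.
gcd(29, 435) = 29 > 1, so 29 is not a unit in Z/435Z. In Z/nZ every nonzero non-unit is a zero-divisor: explicitly, take b = 435/gcd = 15 ≠ 0 (mod 435); then 29·15 = 435 = 1·435, i.e. 29·15 ≡ 0 (mod 435). So 29 is a zero-divisor.

Final answer: YES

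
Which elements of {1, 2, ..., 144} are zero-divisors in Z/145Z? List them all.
nonzero zero-divisors of Z/145Z = {5, 10, 15, 20, 25, 29, 30, 35, 40, 45, 50, 55, 58, 60, 65, 70, 75, 80, 85, 87, 90, 95, 100, 105, 110, 115, 116, 120, 125, 130, 135, 140}

An element a ∈ Z/145Z (with a ≠ 0) is a zero-divisor iff gcd(a, 145) > 1 (because a is a unit precisely when gcd(a, n) = 1, and in Z/nZ every nonzero, non-unit element is a zero-divisor). Scan a = 1, ..., 144 and keep those with gcd(a, 145) > 1:
  gcd(5, 145) = 5, gcd(10, 145) = 5, gcd(15, 145) = 5, gcd(20, 145) = 5, gcd(25, 145) = 5, gcd(29, 145) = 29, gcd(30, 145) = 5, gcd(35, 145) = 5, gcd(40, 145) = 5, gcd(45, 145) = 5, gcd(50, 145) = 5, gcd(55, 145) = 5, gcd(58, 145) = 29, gcd(60, 145) = 5, gcd(65, 145) = 5, gcd(70, 145) = 5, gcd(75, 145) = 5, gcd(80, 145) = 5, gcd(85, 145) = 5, gcd(87, 145) = 29, gcd(90, 145) = 5, gcd(95, 145) = 5, gcd(100, 145) = 5, gcd(105, 145) = 5, gcd(110, 145) = 5, gcd(115, 145) = 5, gcd(116, 145) = 29, gcd(120, 145) = 5, gcd(125, 145) = 5, gcd(130, 145) = 5, gcd(135, 145) = 5, gcd(140, 145) = 5.
All other a ∈ {1, ..., 144} have gcd(a, 145) = 1 and are units. So the nonzero zero-divisors are exactly the 32 values of a appearing in this scan.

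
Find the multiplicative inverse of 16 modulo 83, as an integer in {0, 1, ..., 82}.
16^(−1) ≡ 26 (mod 83)

Apply the extended Euclidean algorithm to (83, 16), tracking rows (r, s, t) with s·83 + t·16 = r. Each division r_prev = q·r_cur + r_new produces the new row as (previous row) − q·(current row):
  row A: (83, 1, 0)   [1·83 + 0·16 = 83]
  row B: (16, 0, 1)   [0·83 + 1·16 = 16]
  83 = 5·16 + 3   → row C = row A − 5·row B = (3, 1, −5)   [check: 1·83 − 5·16 = 3]
  16 = 5·3 + 1   → row D = row B − 5·row C = (1, −5, 26)   [check: −5·83 + 26·16 = 1]
  3 = 3·1 + 0   → remainder 0, stop. gcd = 1 (last nonzero row D).
The gcd is 1, so 16 is invertible mod 83. The last nonzero row gives −5·83 + 26·16 = 1, so t = 26. So 16^(−1) ≡ 26 (mod 83). Verify: 16 · 26 = 416 ≡ 1 (mod 83). ✓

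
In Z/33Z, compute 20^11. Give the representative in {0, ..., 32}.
Use repeated squaring. Binary(11) = 1011. Walk through the bits of the exponent 11 left-to-right: at each bit after the leading one, square the running value, then multiply by 20 if the bit is 1 (always reducing mod 33):
  bit 1 = 1 (leading): start with 20.
  bit 2 = 0: square 20^2 = 400 ≡ 4 (mod 33).
  bit 3 = 1: square 4^2 = 16; bit is 1, so multiply 16·20 = 320 ≡ 23 (mod 33).
  bit 4 = 1: square 23^2 = 529 ≡ 1; bit is 1, so multiply 1·20 = 20 (mod 33).
Final value: 20^11 ≡ 20 (mod 33).

Final answer: 20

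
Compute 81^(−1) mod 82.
81^(−1) ≡ 81 (mod 82)

Apply the extended Euclidean algorithm to (82, 81), tracking rows (r, s, t) with s·82 + t·81 = r. Each division r_prev = q·r_cur + r_new produces the new row as (previous row) − q·(current row):
  row A: (82, 1, 0)   [1·82 + 0·81 = 82]
  row B: (81, 0, 1)   [0·82 + 1·81 = 81]
  82 = 1·81 + 1   → row C = row A − 1·row B = (1, 1, −1)   [check: 1·82 − 1·81 = 1]
  81 = 81·1 + 0   → remainder 0, stop. gcd = 1 (last nonzero row C).
The gcd is 1, so 81 is invertible mod 82. The last nonzero row gives 1·82 − 1·81 = 1, so t = −1. So 81^(−1) ≡ −1 ≡ 81 (mod 82). Verify: 81 · 81 = 6561 ≡ 1 (mod 82). ✓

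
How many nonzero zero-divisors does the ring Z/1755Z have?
Z/1755Z has 890 nonzero zero-divisors

In Z/1755Z each nonzero element is either a unit (gcd with 1755 is 1) or a zero-divisor (gcd > 1). The number of units is φ(1755): factorise 1755 = 3^3 · 5 · 13, so φ(1755) = (3^3 − 3^2) · (5 − 1) · (13 − 1) = 18 · 4 · 12 = 864. The nonzero elements number 1755 − 1 = 1754. Hence the nonzero zero-divisors number 1754 − 864 = 890.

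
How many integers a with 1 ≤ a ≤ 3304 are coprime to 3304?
The number of a ∈ {1, ..., 3304} with gcd(a, 3304) = 1 is by definition Euler's totient φ(3304). φ is multiplicative, with φ(p^e) = p^e − p^(e−1). Factorise 3304 = 2^3 · 7 · 59. Then
  φ(3304) = (2^3 − 2^2) · (7 − 1) · (59 − 1) = 4 · 6 · 58 = 1392.
So there are 1392 such integers.

Final answer: 1392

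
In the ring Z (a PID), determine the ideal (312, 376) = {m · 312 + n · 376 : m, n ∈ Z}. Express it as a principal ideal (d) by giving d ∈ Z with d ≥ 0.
In the PID Z, (a, b) is generated by gcd(a, b). Compute gcd(376, 312) with the extended Euclidean algorithm, tracking rows (r, s, t) with s·376 + t·312 = r:
  row A: (376, 1, 0)   [1·376 + 0·312 = 376]
  row B: (312, 0, 1)   [0·376 + 1·312 = 312]
  376 = 1·312 + 64   → row C = row A − 1·row B = (64, 1, −1)   [check: 1·376 − 1·312 = 64]
  312 = 4·64 + 56   → row D = row B − 4·row C = (56, −4, 5)   [check: −4·376 + 5·312 = 56]
  64 = 1·56 + 8   → row E = row C − 1·row D = (8, 5, −6)   [check: 5·376 − 6·312 = 8]
  56 = 7·8 + 0   → remainder 0, stop. gcd = 8 (last nonzero row E).
So gcd(312, 376) = 8, with Bézout identity 5·376 − 6·312 = 8. Containment (⊇): the Bézout identity exhibits 8 as an element of (312, 376), giving (8) ⊆ (312, 376). Containment (⊆): since 8 | 312 and 8 | 376 (312 = 8·39, 376 = 8·47), every Z-linear combination of 312 and 376 is divisible by 8, so (312, 376) ⊆ (8). Therefore (312, 376) = (8), d = 8.

Final answer: (312, 376) = (8); d = 8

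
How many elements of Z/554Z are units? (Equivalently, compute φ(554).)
An element a ∈ Z/554Z is a unit iff gcd(a, 554) = 1, so the number of units is φ(554). φ is multiplicative, with φ(p^e) = p^e − p^(e−1). Factorise 554 = 2 · 277. Then
  φ(554) = (2 − 1) · (277 − 1) = 1 · 276 = 276.

Final answer: Z/554Z has φ(554) = 276 units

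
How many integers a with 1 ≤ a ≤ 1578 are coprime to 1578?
524

The number of a ∈ {1, ..., 1578} with gcd(a, 1578) = 1 is by definition Euler's totient φ(1578). φ is multiplicative, with φ(p^e) = p^e − p^(e−1). Factorise 1578 = 2 · 3 · 263. Then
  φ(1578) = (2 − 1) · (3 − 1) · (263 − 1) = 1 · 2 · 262 = 524.
So there are 524 such integers.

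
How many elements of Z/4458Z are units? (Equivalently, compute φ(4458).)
Z/4458Z has φ(4458) = 1484 units

An element a ∈ Z/4458Z is a unit iff gcd(a, 4458) = 1, so the number of units is φ(4458). φ is multiplicative, with φ(p^e) = p^e − p^(e−1). Factorise 4458 = 2 · 3 · 743. Then
  φ(4458) = (2 − 1) · (3 − 1) · (743 − 1) = 1 · 2 · 742 = 1484.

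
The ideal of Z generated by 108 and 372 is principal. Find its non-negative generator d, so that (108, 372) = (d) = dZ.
In the PID Z, (a, b) is generated by gcd(a, b). Compute gcd(372, 108) with the extended Euclidean algorithm, tracking rows (r, s, t) with s·372 + t·108 = r:
  row A: (372, 1, 0)   [1·372 + 0·108 = 372]
  row B: (108, 0, 1)   [0·372 + 1·108 = 108]
  372 = 3·108 + 48   → row C = row A − 3·row B = (48, 1, −3)   [check: 1·372 − 3·108 = 48]
  108 = 2·48 + 12   → row D = row B − 2·row C = (12, −2, 7)   [check: −2·372 + 7·108 = 12]
  48 = 4·12 + 0   → remainder 0, stop. gcd = 12 (last nonzero row D).
So gcd(108, 372) = 12, with Bézout identity −2·372 + 7·108 = 12. Containment (⊇): the Bézout identity exhibits 12 as an element of (108, 372), giving (12) ⊆ (108, 372). Containment (⊆): since 12 | 108 and 12 | 372 (108 = 12·9, 372 = 12·31), every Z-linear combination of 108 and 372 is divisible by 12, so (108, 372) ⊆ (12). Therefore (108, 372) = (12), d = 12.

Final answer: (108, 372) = (12); d = 12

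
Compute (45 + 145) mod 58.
16

Reduce the summands first: 145 ≡ 29 (mod 58), so 45 + 145 ≡ 45 + 29 (mod 58). 45 + 29 = 74; 74 = 1·58 + 16, so (45 + 145) mod 58 = 16.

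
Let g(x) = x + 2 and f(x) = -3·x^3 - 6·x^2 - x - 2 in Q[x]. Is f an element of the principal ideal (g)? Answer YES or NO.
YES

In Q[x] the ideal (g) consists of all multiples of g, so f ∈ (g) iff g | f, i.e. iff the remainder of f on division by g is 0. Divide f by g (g is monic, so eliminate the leading term of the running remainder at each step):
  leading term -3·x^3: subtract (-3·x^2)·g(x) = -3·x^3 - 6·x^2, leaving -x - 2
  leading term -x: subtract (-1)·g(x) = -x - 2, leaving 0
The remainder is 0, so f(x) = g(x) · h(x) with h(x) = -3·x^2 - 1. Hence g | f, i.e. f ∈ (g).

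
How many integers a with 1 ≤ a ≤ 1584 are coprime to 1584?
The number of a ∈ {1, ..., 1584} with gcd(a, 1584) = 1 is by definition Euler's totient φ(1584). φ is multiplicative, with φ(p^e) = p^e − p^(e−1). Factorise 1584 = 2^4 · 3^2 · 11. Then
  φ(1584) = (2^4 − 2^3) · (3^2 − 3^1) · (11 − 1) = 8 · 6 · 10 = 480.
So there are 480 such integers.

Final answer: 480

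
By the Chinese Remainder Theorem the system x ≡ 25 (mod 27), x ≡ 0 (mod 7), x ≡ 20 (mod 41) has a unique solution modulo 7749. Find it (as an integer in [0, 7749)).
x ≡ 4858 (mod 7749); the representative in [0, 7749) is 4858

The moduli 27, 7, 41 are pairwise coprime, so by the CRT there is a unique solution mod 27·7·41 = 7749.
Solve by successive substitution. Start with x ≡ 25 (mod 27).
  Combine with x ≡ 0 (mod 7): write x = 25 + 27·t and require 25 + 27·t ≡ 0 (mod 7), i.e. 27·t ≡ 0 − 25 ≡ 3 (mod 7). Since 27^(−1) ≡ 6 (mod 7) (27 ≡ 6 (mod 7)), t ≡ 6·3 ≡ 4 (mod 7). So x ≡ 25 + 27·4 = 133 (mod 189).
  Combine with x ≡ 20 (mod 41): write x = 133 + 189·t and require 133 + 189·t ≡ 20 (mod 41), i.e. 189·t ≡ 20 − 133 ≡ 10 (mod 41). Since 189^(−1) ≡ 23 (mod 41) (189 ≡ 25 (mod 41)), t ≡ 23·10 ≡ 25 (mod 41). So x ≡ 133 + 189·25 = 4858 (mod 7749).
Unique solution in [0, 7749): x = 4858.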